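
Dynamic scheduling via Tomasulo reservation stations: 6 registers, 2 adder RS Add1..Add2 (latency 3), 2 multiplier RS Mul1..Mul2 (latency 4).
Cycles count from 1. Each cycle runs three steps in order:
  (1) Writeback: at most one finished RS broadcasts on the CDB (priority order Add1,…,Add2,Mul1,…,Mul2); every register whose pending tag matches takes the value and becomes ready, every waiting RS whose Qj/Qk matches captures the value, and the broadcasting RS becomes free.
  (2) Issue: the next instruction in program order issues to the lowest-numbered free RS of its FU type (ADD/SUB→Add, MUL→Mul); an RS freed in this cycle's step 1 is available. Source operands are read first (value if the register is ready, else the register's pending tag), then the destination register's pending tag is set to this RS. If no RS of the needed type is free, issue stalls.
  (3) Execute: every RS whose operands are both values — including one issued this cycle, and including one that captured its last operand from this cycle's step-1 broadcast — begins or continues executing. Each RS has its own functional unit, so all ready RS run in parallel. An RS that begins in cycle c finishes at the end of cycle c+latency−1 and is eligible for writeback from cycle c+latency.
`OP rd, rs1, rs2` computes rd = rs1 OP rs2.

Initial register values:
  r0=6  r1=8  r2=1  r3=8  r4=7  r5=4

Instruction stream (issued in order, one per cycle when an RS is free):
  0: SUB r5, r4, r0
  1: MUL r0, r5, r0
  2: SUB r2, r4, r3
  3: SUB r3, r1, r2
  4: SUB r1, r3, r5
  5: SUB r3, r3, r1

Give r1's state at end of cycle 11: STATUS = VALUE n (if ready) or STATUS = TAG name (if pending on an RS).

STATUS = TAG Add2

  c1: issue SUB r5<-Add1  regs: r0:6,r1:8,r2:1,r3:8,r4:7,r5:Add1
  c2: issue MUL r0<-Mul1  regs: r0:Mul1,r1:8,r2:1,r3:8,r4:7,r5:Add1
  c3: issue SUB r2<-Add2  regs: r0:Mul1,r1:8,r2:Add2,r3:8,r4:7,r5:Add1
  c4: CDB Add1=1; issue SUB r3<-Add1  regs: r0:Mul1,r1:8,r2:Add2,r3:Add1,r4:7,r5:1
  c5: stall  regs: r0:Mul1,r1:8,r2:Add2,r3:Add1,r4:7,r5:1
  c6: CDB Add2=-1; issue SUB r1<-Add2  regs: r0:Mul1,r1:Add2,r2:-1,r3:Add1,r4:7,r5:1
  c7: stall  regs: r0:Mul1,r1:Add2,r2:-1,r3:Add1,r4:7,r5:1
  c8: CDB Mul1=6; stall  regs: r0:6,r1:Add2,r2:-1,r3:Add1,r4:7,r5:1
  c9: CDB Add1=9; issue SUB r3<-Add1  regs: r0:6,r1:Add2,r2:-1,r3:Add1,r4:7,r5:1
  c10: -  regs: r0:6,r1:Add2,r2:-1,r3:Add1,r4:7,r5:1
  c11: -  regs: r0:6,r1:Add2,r2:-1,r3:Add1,r4:7,r5:1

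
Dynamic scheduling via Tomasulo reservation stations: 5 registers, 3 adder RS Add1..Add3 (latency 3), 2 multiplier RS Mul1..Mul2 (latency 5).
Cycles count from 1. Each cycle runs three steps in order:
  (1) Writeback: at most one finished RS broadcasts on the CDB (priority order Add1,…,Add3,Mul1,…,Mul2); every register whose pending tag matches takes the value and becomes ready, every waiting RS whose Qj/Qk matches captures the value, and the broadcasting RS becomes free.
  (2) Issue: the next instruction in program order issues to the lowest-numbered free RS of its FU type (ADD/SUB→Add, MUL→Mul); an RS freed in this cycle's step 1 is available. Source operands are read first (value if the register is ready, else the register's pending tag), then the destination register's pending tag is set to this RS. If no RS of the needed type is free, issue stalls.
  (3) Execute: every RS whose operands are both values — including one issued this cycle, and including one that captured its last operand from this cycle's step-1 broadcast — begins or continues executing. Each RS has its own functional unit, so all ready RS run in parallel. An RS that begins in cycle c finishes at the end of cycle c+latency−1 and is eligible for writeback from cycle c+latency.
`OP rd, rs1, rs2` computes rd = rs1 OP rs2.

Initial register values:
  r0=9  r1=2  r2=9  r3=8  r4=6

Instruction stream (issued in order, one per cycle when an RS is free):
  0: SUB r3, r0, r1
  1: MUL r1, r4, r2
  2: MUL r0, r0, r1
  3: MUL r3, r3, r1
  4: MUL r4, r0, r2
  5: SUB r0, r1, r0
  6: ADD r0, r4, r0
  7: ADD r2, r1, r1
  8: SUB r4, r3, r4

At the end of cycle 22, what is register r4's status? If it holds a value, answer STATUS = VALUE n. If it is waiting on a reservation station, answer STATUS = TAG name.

STATUS = VALUE -3996

cycle 1: issue SUB r3<-Add1 // r0:9,r1:2,r2:9,r3:Add1,r4:6
cycle 2: issue MUL r1<-Mul1 // r0:9,r1:Mul1,r2:9,r3:Add1,r4:6
cycle 3: issue MUL r0<-Mul2 // r0:Mul2,r1:Mul1,r2:9,r3:Add1,r4:6
cycle 4: CDB Add1=7; stall // r0:Mul2,r1:Mul1,r2:9,r3:7,r4:6
cycle 5: stall // r0:Mul2,r1:Mul1,r2:9,r3:7,r4:6
cycle 6: stall // r0:Mul2,r1:Mul1,r2:9,r3:7,r4:6
cycle 7: CDB Mul1=54; issue MUL r3<-Mul1 // r0:Mul2,r1:54,r2:9,r3:Mul1,r4:6
cycle 8: stall // r0:Mul2,r1:54,r2:9,r3:Mul1,r4:6
cycle 9: stall // r0:Mul2,r1:54,r2:9,r3:Mul1,r4:6
cycle 10: stall // r0:Mul2,r1:54,r2:9,r3:Mul1,r4:6
cycle 11: stall // r0:Mul2,r1:54,r2:9,r3:Mul1,r4:6
cycle 12: CDB Mul1=378; issue MUL r4<-Mul1 // r0:Mul2,r1:54,r2:9,r3:378,r4:Mul1
cycle 13: CDB Mul2=486; issue SUB r0<-Add1 // r0:Add1,r1:54,r2:9,r3:378,r4:Mul1
cycle 14: issue ADD r0<-Add2 // r0:Add2,r1:54,r2:9,r3:378,r4:Mul1
cycle 15: issue ADD r2<-Add3 // r0:Add2,r1:54,r2:Add3,r3:378,r4:Mul1
cycle 16: CDB Add1=-432; issue SUB r4<-Add1 // r0:Add2,r1:54,r2:Add3,r3:378,r4:Add1
cycle 17: - // r0:Add2,r1:54,r2:Add3,r3:378,r4:Add1
cycle 18: CDB Add3=108 // r0:Add2,r1:54,r2:108,r3:378,r4:Add1
cycle 19: CDB Mul1=4374 // r0:Add2,r1:54,r2:108,r3:378,r4:Add1
cycle 20: - // r0:Add2,r1:54,r2:108,r3:378,r4:Add1
cycle 21: - // r0:Add2,r1:54,r2:108,r3:378,r4:Add1
cycle 22: CDB Add1=-3996 // r0:Add2,r1:54,r2:108,r3:378,r4:-3996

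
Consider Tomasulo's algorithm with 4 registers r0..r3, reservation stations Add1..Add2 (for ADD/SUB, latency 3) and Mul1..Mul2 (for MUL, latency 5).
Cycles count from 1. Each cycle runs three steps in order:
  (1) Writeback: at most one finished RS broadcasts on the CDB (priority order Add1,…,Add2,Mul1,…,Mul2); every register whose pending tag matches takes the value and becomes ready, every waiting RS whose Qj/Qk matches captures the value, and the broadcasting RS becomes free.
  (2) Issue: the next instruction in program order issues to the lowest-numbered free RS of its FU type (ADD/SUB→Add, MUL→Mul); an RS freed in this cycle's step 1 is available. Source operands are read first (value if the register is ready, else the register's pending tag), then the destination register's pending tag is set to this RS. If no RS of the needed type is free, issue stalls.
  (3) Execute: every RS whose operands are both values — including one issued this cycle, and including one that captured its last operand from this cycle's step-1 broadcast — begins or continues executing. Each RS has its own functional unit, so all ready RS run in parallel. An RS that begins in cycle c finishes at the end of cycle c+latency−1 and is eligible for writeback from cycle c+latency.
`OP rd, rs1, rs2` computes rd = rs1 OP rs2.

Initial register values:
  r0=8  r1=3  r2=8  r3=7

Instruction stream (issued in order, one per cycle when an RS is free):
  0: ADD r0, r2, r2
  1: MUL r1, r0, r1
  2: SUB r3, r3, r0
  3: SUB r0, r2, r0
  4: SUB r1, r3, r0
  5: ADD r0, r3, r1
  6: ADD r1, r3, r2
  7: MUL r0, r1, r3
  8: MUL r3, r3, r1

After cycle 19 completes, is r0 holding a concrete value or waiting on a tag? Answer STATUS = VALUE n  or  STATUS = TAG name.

STATUS = VALUE 9

cycle 1: issue ADD r0<-Add1 // r0:Add1,r1:3,r2:8,r3:7
cycle 2: issue MUL r1<-Mul1 // r0:Add1,r1:Mul1,r2:8,r3:7
cycle 3: issue SUB r3<-Add2 // r0:Add1,r1:Mul1,r2:8,r3:Add2
cycle 4: CDB Add1=16; issue SUB r0<-Add1 // r0:Add1,r1:Mul1,r2:8,r3:Add2
cycle 5: stall // r0:Add1,r1:Mul1,r2:8,r3:Add2
cycle 6: stall // r0:Add1,r1:Mul1,r2:8,r3:Add2
cycle 7: CDB Add1=-8; issue SUB r1<-Add1 // r0:-8,r1:Add1,r2:8,r3:Add2
cycle 8: CDB Add2=-9; issue ADD r0<-Add2 // r0:Add2,r1:Add1,r2:8,r3:-9
cycle 9: CDB Mul1=48; stall // r0:Add2,r1:Add1,r2:8,r3:-9
cycle 10: stall // r0:Add2,r1:Add1,r2:8,r3:-9
cycle 11: CDB Add1=-1; issue ADD r1<-Add1 // r0:Add2,r1:Add1,r2:8,r3:-9
cycle 12: issue MUL r0<-Mul1 // r0:Mul1,r1:Add1,r2:8,r3:-9
cycle 13: issue MUL r3<-Mul2 // r0:Mul1,r1:Add1,r2:8,r3:Mul2
cycle 14: CDB Add1=-1 // r0:Mul1,r1:-1,r2:8,r3:Mul2
cycle 15: CDB Add2=-10 // r0:Mul1,r1:-1,r2:8,r3:Mul2
cycle 16: - // r0:Mul1,r1:-1,r2:8,r3:Mul2
cycle 17: - // r0:Mul1,r1:-1,r2:8,r3:Mul2
cycle 18: - // r0:Mul1,r1:-1,r2:8,r3:Mul2
cycle 19: CDB Mul1=9 // r0:9,r1:-1,r2:8,r3:Mul2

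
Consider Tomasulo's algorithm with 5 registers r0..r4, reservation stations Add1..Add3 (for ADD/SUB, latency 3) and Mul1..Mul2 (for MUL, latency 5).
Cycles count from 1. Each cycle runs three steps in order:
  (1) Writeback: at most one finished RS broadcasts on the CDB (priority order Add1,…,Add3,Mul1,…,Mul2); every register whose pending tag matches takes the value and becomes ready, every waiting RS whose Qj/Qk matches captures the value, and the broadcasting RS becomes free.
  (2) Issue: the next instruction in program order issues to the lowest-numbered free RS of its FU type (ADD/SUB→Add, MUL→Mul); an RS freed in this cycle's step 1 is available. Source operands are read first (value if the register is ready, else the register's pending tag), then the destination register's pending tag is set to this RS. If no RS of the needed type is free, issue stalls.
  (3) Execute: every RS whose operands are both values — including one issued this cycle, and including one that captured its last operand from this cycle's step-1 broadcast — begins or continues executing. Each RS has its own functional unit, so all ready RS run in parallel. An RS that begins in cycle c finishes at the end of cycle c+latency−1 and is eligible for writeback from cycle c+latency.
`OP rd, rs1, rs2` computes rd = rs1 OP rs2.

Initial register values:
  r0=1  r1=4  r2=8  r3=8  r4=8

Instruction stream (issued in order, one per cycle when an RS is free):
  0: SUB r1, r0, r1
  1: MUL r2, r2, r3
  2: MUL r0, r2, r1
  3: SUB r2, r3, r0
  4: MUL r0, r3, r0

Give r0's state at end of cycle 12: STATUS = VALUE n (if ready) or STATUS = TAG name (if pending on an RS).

  c1: issue SUB r1<-Add1  regs: r0:1,r1:Add1,r2:8,r3:8,r4:8
  c2: issue MUL r2<-Mul1  regs: r0:1,r1:Add1,r2:Mul1,r3:8,r4:8
  c3: issue MUL r0<-Mul2  regs: r0:Mul2,r1:Add1,r2:Mul1,r3:8,r4:8
  c4: CDB Add1=-3; issue SUB r2<-Add1  regs: r0:Mul2,r1:-3,r2:Add1,r3:8,r4:8
  c5: stall  regs: r0:Mul2,r1:-3,r2:Add1,r3:8,r4:8
  c6: stall  regs: r0:Mul2,r1:-3,r2:Add1,r3:8,r4:8
  c7: CDB Mul1=64; issue MUL r0<-Mul1  regs: r0:Mul1,r1:-3,r2:Add1,r3:8,r4:8
  c8: -  regs: r0:Mul1,r1:-3,r2:Add1,r3:8,r4:8
  c9: -  regs: r0:Mul1,r1:-3,r2:Add1,r3:8,r4:8
  c10: -  regs: r0:Mul1,r1:-3,r2:Add1,r3:8,r4:8
  c11: -  regs: r0:Mul1,r1:-3,r2:Add1,r3:8,r4:8
  c12: CDB Mul2=-192  regs: r0:Mul1,r1:-3,r2:Add1,r3:8,r4:8

STATUS = TAG Mul1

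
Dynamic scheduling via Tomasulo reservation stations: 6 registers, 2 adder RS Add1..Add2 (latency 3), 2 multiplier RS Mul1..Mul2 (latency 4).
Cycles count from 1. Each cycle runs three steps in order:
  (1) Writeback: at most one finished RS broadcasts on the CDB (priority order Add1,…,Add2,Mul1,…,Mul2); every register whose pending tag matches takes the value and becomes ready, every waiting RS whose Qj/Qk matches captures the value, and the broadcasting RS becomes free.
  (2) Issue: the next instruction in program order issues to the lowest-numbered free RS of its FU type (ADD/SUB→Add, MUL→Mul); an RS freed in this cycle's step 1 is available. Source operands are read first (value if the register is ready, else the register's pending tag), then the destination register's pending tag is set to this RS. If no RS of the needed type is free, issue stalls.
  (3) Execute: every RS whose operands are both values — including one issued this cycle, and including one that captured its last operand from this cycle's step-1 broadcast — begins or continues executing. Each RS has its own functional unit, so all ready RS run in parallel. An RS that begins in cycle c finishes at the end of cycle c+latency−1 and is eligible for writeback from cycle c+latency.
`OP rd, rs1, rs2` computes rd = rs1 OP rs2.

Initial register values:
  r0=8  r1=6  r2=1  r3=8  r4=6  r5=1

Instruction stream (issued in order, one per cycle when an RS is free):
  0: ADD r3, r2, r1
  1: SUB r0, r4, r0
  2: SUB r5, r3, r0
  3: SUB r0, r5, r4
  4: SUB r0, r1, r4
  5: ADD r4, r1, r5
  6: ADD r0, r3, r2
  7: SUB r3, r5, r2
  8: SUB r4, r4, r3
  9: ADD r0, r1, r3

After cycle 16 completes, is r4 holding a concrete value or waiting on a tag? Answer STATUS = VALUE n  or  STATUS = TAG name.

c1: issue ADD r3<-Add1 | r0:8,r1:6,r2:1,r3:Add1,r4:6,r5:1
c2: issue SUB r0<-Add2 | r0:Add2,r1:6,r2:1,r3:Add1,r4:6,r5:1
c3: stall | r0:Add2,r1:6,r2:1,r3:Add1,r4:6,r5:1
c4: CDB Add1=7; issue SUB r5<-Add1 | r0:Add2,r1:6,r2:1,r3:7,r4:6,r5:Add1
c5: CDB Add2=-2; issue SUB r0<-Add2 | r0:Add2,r1:6,r2:1,r3:7,r4:6,r5:Add1
c6: stall | r0:Add2,r1:6,r2:1,r3:7,r4:6,r5:Add1
c7: stall | r0:Add2,r1:6,r2:1,r3:7,r4:6,r5:Add1
c8: CDB Add1=9; issue SUB r0<-Add1 | r0:Add1,r1:6,r2:1,r3:7,r4:6,r5:9
c9: stall | r0:Add1,r1:6,r2:1,r3:7,r4:6,r5:9
c10: stall | r0:Add1,r1:6,r2:1,r3:7,r4:6,r5:9
c11: CDB Add1=0; issue ADD r4<-Add1 | r0:0,r1:6,r2:1,r3:7,r4:Add1,r5:9
c12: CDB Add2=3; issue ADD r0<-Add2 | r0:Add2,r1:6,r2:1,r3:7,r4:Add1,r5:9
c13: stall | r0:Add2,r1:6,r2:1,r3:7,r4:Add1,r5:9
c14: CDB Add1=15; issue SUB r3<-Add1 | r0:Add2,r1:6,r2:1,r3:Add1,r4:15,r5:9
c15: CDB Add2=8; issue SUB r4<-Add2 | r0:8,r1:6,r2:1,r3:Add1,r4:Add2,r5:9
c16: stall | r0:8,r1:6,r2:1,r3:Add1,r4:Add2,r5:9

STATUS = TAG Add2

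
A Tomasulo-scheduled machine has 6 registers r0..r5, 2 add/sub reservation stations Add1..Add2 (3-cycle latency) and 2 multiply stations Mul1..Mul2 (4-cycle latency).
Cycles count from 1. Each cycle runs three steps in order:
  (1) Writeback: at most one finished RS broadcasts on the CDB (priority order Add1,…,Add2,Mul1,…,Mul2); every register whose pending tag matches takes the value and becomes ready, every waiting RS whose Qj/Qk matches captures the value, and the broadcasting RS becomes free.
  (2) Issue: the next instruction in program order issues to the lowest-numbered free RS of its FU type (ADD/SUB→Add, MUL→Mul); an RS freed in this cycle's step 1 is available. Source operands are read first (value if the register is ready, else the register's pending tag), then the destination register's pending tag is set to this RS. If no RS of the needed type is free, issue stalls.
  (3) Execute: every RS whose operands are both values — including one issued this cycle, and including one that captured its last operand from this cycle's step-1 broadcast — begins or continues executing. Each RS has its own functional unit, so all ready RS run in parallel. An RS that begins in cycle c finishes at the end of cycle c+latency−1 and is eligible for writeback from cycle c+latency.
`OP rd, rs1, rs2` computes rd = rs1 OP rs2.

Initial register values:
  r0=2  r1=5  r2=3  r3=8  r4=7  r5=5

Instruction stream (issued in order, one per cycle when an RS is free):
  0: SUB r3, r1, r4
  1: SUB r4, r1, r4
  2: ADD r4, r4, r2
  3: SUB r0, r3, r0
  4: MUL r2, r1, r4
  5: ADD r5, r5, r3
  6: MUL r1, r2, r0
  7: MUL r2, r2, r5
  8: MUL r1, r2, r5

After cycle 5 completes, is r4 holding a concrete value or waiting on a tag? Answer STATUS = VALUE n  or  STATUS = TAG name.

c1: issue SUB r3<-Add1 | r0:2,r1:5,r2:3,r3:Add1,r4:7,r5:5
c2: issue SUB r4<-Add2 | r0:2,r1:5,r2:3,r3:Add1,r4:Add2,r5:5
c3: stall | r0:2,r1:5,r2:3,r3:Add1,r4:Add2,r5:5
c4: CDB Add1=-2; issue ADD r4<-Add1 | r0:2,r1:5,r2:3,r3:-2,r4:Add1,r5:5
c5: CDB Add2=-2; issue SUB r0<-Add2 | r0:Add2,r1:5,r2:3,r3:-2,r4:Add1,r5:5

STATUS = TAG Add1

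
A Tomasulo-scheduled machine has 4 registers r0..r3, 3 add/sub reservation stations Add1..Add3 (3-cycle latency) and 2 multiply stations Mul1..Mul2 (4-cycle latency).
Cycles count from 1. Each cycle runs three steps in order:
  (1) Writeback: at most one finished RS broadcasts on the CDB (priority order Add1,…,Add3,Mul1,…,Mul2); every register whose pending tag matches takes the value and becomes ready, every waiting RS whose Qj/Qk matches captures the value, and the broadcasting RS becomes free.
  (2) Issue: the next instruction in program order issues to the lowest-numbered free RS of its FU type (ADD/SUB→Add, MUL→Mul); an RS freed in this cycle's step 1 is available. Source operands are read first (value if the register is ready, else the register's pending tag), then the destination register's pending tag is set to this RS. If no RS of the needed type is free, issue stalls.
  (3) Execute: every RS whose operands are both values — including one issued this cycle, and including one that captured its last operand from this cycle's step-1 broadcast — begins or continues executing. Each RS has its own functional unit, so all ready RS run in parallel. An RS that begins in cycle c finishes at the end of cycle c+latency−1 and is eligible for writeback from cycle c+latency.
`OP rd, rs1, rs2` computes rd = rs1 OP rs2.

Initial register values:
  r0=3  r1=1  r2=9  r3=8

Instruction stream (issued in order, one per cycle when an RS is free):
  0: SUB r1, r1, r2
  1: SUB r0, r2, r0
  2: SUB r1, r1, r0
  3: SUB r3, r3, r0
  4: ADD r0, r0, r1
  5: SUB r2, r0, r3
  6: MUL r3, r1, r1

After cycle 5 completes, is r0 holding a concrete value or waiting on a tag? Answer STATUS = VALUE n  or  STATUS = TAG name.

  c1: issue SUB r1<-Add1  regs: r0:3,r1:Add1,r2:9,r3:8
  c2: issue SUB r0<-Add2  regs: r0:Add2,r1:Add1,r2:9,r3:8
  c3: issue SUB r1<-Add3  regs: r0:Add2,r1:Add3,r2:9,r3:8
  c4: CDB Add1=-8; issue SUB r3<-Add1  regs: r0:Add2,r1:Add3,r2:9,r3:Add1
  c5: CDB Add2=6; issue ADD r0<-Add2  regs: r0:Add2,r1:Add3,r2:9,r3:Add1

STATUS = TAG Add2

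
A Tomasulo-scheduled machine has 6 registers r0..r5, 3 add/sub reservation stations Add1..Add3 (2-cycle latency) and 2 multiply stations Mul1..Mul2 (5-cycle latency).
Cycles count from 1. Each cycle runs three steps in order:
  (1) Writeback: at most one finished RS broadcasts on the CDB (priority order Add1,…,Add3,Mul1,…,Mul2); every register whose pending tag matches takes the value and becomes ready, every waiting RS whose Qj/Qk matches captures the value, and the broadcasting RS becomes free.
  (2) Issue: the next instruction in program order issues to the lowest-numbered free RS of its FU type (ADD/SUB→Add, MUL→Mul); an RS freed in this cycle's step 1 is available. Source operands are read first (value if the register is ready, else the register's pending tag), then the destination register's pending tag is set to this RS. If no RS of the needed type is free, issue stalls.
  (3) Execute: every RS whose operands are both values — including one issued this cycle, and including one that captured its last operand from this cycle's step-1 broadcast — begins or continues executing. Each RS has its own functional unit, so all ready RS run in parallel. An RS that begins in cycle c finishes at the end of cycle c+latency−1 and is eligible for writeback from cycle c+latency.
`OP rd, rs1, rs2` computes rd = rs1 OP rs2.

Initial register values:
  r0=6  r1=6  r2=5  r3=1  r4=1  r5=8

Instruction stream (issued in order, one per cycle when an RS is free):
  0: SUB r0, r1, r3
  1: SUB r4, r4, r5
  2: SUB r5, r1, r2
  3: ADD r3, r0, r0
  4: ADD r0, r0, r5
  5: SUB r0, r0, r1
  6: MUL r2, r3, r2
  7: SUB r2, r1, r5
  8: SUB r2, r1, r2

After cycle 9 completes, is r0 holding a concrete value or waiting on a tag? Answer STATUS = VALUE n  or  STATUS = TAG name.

STATUS = VALUE 0

c1: issue SUB r0<-Add1 | r0:Add1,r1:6,r2:5,r3:1,r4:1,r5:8
c2: issue SUB r4<-Add2 | r0:Add1,r1:6,r2:5,r3:1,r4:Add2,r5:8
c3: CDB Add1=5; issue SUB r5<-Add1 | r0:5,r1:6,r2:5,r3:1,r4:Add2,r5:Add1
c4: CDB Add2=-7; issue ADD r3<-Add2 | r0:5,r1:6,r2:5,r3:Add2,r4:-7,r5:Add1
c5: CDB Add1=1; issue ADD r0<-Add1 | r0:Add1,r1:6,r2:5,r3:Add2,r4:-7,r5:1
c6: CDB Add2=10; issue SUB r0<-Add2 | r0:Add2,r1:6,r2:5,r3:10,r4:-7,r5:1
c7: CDB Add1=6; issue MUL r2<-Mul1 | r0:Add2,r1:6,r2:Mul1,r3:10,r4:-7,r5:1
c8: issue SUB r2<-Add1 | r0:Add2,r1:6,r2:Add1,r3:10,r4:-7,r5:1
c9: CDB Add2=0; issue SUB r2<-Add2 | r0:0,r1:6,r2:Add2,r3:10,r4:-7,r5:1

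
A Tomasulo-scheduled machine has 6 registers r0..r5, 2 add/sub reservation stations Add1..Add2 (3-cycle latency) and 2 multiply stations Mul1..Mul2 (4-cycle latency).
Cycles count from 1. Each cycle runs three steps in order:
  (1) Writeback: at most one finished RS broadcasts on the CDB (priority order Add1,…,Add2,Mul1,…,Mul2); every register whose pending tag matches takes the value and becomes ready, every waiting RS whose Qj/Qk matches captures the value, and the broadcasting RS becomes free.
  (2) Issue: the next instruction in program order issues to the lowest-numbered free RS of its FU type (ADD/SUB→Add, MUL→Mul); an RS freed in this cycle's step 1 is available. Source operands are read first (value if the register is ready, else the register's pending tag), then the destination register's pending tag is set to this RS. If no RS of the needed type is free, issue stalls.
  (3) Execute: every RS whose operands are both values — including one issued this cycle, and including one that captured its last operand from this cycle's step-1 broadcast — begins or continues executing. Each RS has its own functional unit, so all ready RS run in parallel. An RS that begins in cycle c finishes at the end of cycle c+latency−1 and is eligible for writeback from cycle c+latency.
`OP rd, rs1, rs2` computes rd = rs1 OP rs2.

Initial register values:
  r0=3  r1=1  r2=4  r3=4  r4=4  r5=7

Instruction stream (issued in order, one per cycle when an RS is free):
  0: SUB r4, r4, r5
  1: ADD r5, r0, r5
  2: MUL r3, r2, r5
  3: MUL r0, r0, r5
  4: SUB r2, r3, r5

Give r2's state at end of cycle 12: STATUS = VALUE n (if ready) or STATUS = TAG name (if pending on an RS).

cycle 1: issue SUB r4<-Add1 // r0:3,r1:1,r2:4,r3:4,r4:Add1,r5:7
cycle 2: issue ADD r5<-Add2 // r0:3,r1:1,r2:4,r3:4,r4:Add1,r5:Add2
cycle 3: issue MUL r3<-Mul1 // r0:3,r1:1,r2:4,r3:Mul1,r4:Add1,r5:Add2
cycle 4: CDB Add1=-3; issue MUL r0<-Mul2 // r0:Mul2,r1:1,r2:4,r3:Mul1,r4:-3,r5:Add2
cycle 5: CDB Add2=10; issue SUB r2<-Add1 // r0:Mul2,r1:1,r2:Add1,r3:Mul1,r4:-3,r5:10
cycle 6: - // r0:Mul2,r1:1,r2:Add1,r3:Mul1,r4:-3,r5:10
cycle 7: - // r0:Mul2,r1:1,r2:Add1,r3:Mul1,r4:-3,r5:10
cycle 8: - // r0:Mul2,r1:1,r2:Add1,r3:Mul1,r4:-3,r5:10
cycle 9: CDB Mul1=40 // r0:Mul2,r1:1,r2:Add1,r3:40,r4:-3,r5:10
cycle 10: CDB Mul2=30 // r0:30,r1:1,r2:Add1,r3:40,r4:-3,r5:10
cycle 11: - // r0:30,r1:1,r2:Add1,r3:40,r4:-3,r5:10
cycle 12: CDB Add1=30 // r0:30,r1:1,r2:30,r3:40,r4:-3,r5:10

STATUS = VALUE 30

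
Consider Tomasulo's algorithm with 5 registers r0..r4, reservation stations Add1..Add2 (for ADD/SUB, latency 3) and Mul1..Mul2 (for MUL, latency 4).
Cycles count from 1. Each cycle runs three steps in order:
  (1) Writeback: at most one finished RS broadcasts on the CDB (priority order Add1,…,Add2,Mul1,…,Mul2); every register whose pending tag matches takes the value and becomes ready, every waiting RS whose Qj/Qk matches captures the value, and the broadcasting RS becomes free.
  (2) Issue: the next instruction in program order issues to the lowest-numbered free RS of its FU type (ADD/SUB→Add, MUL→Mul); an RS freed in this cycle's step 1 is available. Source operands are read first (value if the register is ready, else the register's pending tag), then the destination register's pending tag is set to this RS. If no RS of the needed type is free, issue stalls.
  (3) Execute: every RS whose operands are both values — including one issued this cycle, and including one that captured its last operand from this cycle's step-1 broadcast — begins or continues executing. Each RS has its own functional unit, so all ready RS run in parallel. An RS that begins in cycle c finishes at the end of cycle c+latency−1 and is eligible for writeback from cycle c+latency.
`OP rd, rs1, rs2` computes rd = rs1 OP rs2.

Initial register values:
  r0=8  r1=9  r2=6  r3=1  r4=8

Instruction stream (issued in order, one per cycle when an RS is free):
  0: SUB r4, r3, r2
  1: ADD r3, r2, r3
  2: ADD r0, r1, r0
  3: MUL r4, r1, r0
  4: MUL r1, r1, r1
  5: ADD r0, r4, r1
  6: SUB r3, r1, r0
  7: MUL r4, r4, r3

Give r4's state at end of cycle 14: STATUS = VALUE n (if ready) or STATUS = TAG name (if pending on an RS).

  c1: issue SUB r4<-Add1  regs: r0:8,r1:9,r2:6,r3:1,r4:Add1
  c2: issue ADD r3<-Add2  regs: r0:8,r1:9,r2:6,r3:Add2,r4:Add1
  c3: stall  regs: r0:8,r1:9,r2:6,r3:Add2,r4:Add1
  c4: CDB Add1=-5; issue ADD r0<-Add1  regs: r0:Add1,r1:9,r2:6,r3:Add2,r4:-5
  c5: CDB Add2=7; issue MUL r4<-Mul1  regs: r0:Add1,r1:9,r2:6,r3:7,r4:Mul1
  c6: issue MUL r1<-Mul2  regs: r0:Add1,r1:Mul2,r2:6,r3:7,r4:Mul1
  c7: CDB Add1=17; issue ADD r0<-Add1  regs: r0:Add1,r1:Mul2,r2:6,r3:7,r4:Mul1
  c8: issue SUB r3<-Add2  regs: r0:Add1,r1:Mul2,r2:6,r3:Add2,r4:Mul1
  c9: stall  regs: r0:Add1,r1:Mul2,r2:6,r3:Add2,r4:Mul1
  c10: CDB Mul2=81; issue MUL r4<-Mul2  regs: r0:Add1,r1:81,r2:6,r3:Add2,r4:Mul2
  c11: CDB Mul1=153  regs: r0:Add1,r1:81,r2:6,r3:Add2,r4:Mul2
  c12: -  regs: r0:Add1,r1:81,r2:6,r3:Add2,r4:Mul2
  c13: -  regs: r0:Add1,r1:81,r2:6,r3:Add2,r4:Mul2
  c14: CDB Add1=234  regs: r0:234,r1:81,r2:6,r3:Add2,r4:Mul2

STATUS = TAG Mul2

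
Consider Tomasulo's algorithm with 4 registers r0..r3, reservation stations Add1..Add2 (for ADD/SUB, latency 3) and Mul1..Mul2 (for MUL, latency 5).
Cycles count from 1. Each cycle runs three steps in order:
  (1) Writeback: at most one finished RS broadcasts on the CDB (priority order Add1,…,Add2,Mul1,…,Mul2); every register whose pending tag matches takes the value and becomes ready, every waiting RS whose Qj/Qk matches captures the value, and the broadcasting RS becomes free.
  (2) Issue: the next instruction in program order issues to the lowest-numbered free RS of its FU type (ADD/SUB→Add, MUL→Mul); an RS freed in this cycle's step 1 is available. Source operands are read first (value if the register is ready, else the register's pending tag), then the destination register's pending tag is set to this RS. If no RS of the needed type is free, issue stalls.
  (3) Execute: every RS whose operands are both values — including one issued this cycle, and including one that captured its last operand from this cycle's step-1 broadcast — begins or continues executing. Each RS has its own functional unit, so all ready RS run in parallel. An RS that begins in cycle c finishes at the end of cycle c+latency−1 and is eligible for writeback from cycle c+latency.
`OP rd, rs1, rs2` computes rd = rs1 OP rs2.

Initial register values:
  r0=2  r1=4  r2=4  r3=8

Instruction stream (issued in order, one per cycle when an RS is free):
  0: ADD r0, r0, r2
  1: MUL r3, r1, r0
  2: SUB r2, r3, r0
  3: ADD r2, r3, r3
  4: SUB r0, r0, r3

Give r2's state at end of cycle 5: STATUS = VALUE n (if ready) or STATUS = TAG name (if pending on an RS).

STATUS = TAG Add1

cycle 1: issue ADD r0<-Add1 // r0:Add1,r1:4,r2:4,r3:8
cycle 2: issue MUL r3<-Mul1 // r0:Add1,r1:4,r2:4,r3:Mul1
cycle 3: issue SUB r2<-Add2 // r0:Add1,r1:4,r2:Add2,r3:Mul1
cycle 4: CDB Add1=6; issue ADD r2<-Add1 // r0:6,r1:4,r2:Add1,r3:Mul1
cycle 5: stall // r0:6,r1:4,r2:Add1,r3:Mul1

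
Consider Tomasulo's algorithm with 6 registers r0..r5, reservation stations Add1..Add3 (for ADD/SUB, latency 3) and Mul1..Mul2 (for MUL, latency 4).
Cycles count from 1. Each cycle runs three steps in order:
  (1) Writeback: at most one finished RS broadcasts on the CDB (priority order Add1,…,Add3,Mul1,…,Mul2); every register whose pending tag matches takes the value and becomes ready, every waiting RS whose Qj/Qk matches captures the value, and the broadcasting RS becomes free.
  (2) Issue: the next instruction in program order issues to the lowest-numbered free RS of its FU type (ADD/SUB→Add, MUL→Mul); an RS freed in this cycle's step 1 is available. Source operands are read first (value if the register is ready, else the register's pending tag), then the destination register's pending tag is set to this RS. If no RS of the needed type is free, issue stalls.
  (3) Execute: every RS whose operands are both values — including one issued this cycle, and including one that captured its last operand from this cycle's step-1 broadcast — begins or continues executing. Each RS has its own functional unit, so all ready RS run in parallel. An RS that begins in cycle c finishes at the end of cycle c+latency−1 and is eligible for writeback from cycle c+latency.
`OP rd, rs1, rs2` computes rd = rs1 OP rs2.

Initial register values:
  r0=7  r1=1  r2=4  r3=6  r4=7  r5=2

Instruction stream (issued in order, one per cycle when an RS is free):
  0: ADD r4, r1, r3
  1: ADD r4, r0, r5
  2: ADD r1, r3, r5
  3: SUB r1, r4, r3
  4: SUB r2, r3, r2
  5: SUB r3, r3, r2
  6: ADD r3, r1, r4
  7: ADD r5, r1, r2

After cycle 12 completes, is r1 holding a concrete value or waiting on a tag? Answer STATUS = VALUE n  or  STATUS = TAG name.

STATUS = VALUE 3

  c1: issue ADD r4<-Add1  regs: r0:7,r1:1,r2:4,r3:6,r4:Add1,r5:2
  c2: issue ADD r4<-Add2  regs: r0:7,r1:1,r2:4,r3:6,r4:Add2,r5:2
  c3: issue ADD r1<-Add3  regs: r0:7,r1:Add3,r2:4,r3:6,r4:Add2,r5:2
  c4: CDB Add1=7; issue SUB r1<-Add1  regs: r0:7,r1:Add1,r2:4,r3:6,r4:Add2,r5:2
  c5: CDB Add2=9; issue SUB r2<-Add2  regs: r0:7,r1:Add1,r2:Add2,r3:6,r4:9,r5:2
  c6: CDB Add3=8; issue SUB r3<-Add3  regs: r0:7,r1:Add1,r2:Add2,r3:Add3,r4:9,r5:2
  c7: stall  regs: r0:7,r1:Add1,r2:Add2,r3:Add3,r4:9,r5:2
  c8: CDB Add1=3; issue ADD r3<-Add1  regs: r0:7,r1:3,r2:Add2,r3:Add1,r4:9,r5:2
  c9: CDB Add2=2; issue ADD r5<-Add2  regs: r0:7,r1:3,r2:2,r3:Add1,r4:9,r5:Add2
  c10: -  regs: r0:7,r1:3,r2:2,r3:Add1,r4:9,r5:Add2
  c11: CDB Add1=12  regs: r0:7,r1:3,r2:2,r3:12,r4:9,r5:Add2
  c12: CDB Add2=5  regs: r0:7,r1:3,r2:2,r3:12,r4:9,r5:5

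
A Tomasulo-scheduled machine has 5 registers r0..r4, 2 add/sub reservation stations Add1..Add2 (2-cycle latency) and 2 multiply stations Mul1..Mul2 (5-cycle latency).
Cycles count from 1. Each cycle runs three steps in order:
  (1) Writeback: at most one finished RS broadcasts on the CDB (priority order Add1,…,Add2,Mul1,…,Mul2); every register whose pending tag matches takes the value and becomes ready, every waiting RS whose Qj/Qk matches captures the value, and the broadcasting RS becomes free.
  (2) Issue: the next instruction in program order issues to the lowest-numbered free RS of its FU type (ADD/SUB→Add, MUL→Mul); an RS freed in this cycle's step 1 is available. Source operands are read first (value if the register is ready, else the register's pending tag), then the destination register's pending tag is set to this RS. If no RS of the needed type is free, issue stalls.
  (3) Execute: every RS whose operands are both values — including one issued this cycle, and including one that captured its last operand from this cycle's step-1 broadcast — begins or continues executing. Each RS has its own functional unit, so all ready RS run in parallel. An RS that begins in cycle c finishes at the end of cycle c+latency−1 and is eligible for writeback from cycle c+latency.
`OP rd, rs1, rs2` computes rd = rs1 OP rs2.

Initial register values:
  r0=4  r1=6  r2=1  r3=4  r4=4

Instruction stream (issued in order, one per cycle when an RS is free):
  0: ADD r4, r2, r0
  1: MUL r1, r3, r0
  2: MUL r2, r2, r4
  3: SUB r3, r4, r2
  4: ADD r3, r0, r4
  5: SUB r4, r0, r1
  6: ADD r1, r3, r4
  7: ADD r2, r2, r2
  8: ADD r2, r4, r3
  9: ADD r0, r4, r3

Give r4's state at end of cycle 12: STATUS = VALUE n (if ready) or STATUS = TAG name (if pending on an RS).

  c1: issue ADD r4<-Add1  regs: r0:4,r1:6,r2:1,r3:4,r4:Add1
  c2: issue MUL r1<-Mul1  regs: r0:4,r1:Mul1,r2:1,r3:4,r4:Add1
  c3: CDB Add1=5; issue MUL r2<-Mul2  regs: r0:4,r1:Mul1,r2:Mul2,r3:4,r4:5
  c4: issue SUB r3<-Add1  regs: r0:4,r1:Mul1,r2:Mul2,r3:Add1,r4:5
  c5: issue ADD r3<-Add2  regs: r0:4,r1:Mul1,r2:Mul2,r3:Add2,r4:5
  c6: stall  regs: r0:4,r1:Mul1,r2:Mul2,r3:Add2,r4:5
  c7: CDB Add2=9; issue SUB r4<-Add2  regs: r0:4,r1:Mul1,r2:Mul2,r3:9,r4:Add2
  c8: CDB Mul1=16; stall  regs: r0:4,r1:16,r2:Mul2,r3:9,r4:Add2
  c9: CDB Mul2=5; stall  regs: r0:4,r1:16,r2:5,r3:9,r4:Add2
  c10: CDB Add2=-12; issue ADD r1<-Add2  regs: r0:4,r1:Add2,r2:5,r3:9,r4:-12
  c11: CDB Add1=0; issue ADD r2<-Add1  regs: r0:4,r1:Add2,r2:Add1,r3:9,r4:-12
  c12: CDB Add2=-3; issue ADD r2<-Add2  regs: r0:4,r1:-3,r2:Add2,r3:9,r4:-12

STATUS = VALUE -12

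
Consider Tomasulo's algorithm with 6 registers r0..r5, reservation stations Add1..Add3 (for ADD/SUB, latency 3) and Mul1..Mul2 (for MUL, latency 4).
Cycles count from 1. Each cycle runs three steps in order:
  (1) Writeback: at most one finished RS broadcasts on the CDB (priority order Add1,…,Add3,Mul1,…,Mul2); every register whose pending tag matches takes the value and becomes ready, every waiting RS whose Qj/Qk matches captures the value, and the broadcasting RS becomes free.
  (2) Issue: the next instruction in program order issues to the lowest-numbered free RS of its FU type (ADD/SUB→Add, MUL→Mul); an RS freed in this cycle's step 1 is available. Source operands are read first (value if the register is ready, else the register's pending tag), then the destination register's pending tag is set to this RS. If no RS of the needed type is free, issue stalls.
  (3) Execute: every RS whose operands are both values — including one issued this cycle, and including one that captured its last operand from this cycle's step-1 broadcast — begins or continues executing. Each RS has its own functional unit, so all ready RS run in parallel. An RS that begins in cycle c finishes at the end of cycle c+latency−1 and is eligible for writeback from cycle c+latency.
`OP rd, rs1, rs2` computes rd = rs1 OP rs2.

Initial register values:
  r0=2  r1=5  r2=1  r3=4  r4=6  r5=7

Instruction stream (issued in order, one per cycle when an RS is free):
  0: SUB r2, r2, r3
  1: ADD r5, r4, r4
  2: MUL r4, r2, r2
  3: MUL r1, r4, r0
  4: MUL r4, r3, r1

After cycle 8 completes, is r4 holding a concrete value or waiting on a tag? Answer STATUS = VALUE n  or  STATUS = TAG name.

STATUS = TAG Mul1

  c1: issue SUB r2<-Add1  regs: r0:2,r1:5,r2:Add1,r3:4,r4:6,r5:7
  c2: issue ADD r5<-Add2  regs: r0:2,r1:5,r2:Add1,r3:4,r4:6,r5:Add2
  c3: issue MUL r4<-Mul1  regs: r0:2,r1:5,r2:Add1,r3:4,r4:Mul1,r5:Add2
  c4: CDB Add1=-3; issue MUL r1<-Mul2  regs: r0:2,r1:Mul2,r2:-3,r3:4,r4:Mul1,r5:Add2
  c5: CDB Add2=12; stall  regs: r0:2,r1:Mul2,r2:-3,r3:4,r4:Mul1,r5:12
  c6: stall  regs: r0:2,r1:Mul2,r2:-3,r3:4,r4:Mul1,r5:12
  c7: stall  regs: r0:2,r1:Mul2,r2:-3,r3:4,r4:Mul1,r5:12
  c8: CDB Mul1=9; issue MUL r4<-Mul1  regs: r0:2,r1:Mul2,r2:-3,r3:4,r4:Mul1,r5:12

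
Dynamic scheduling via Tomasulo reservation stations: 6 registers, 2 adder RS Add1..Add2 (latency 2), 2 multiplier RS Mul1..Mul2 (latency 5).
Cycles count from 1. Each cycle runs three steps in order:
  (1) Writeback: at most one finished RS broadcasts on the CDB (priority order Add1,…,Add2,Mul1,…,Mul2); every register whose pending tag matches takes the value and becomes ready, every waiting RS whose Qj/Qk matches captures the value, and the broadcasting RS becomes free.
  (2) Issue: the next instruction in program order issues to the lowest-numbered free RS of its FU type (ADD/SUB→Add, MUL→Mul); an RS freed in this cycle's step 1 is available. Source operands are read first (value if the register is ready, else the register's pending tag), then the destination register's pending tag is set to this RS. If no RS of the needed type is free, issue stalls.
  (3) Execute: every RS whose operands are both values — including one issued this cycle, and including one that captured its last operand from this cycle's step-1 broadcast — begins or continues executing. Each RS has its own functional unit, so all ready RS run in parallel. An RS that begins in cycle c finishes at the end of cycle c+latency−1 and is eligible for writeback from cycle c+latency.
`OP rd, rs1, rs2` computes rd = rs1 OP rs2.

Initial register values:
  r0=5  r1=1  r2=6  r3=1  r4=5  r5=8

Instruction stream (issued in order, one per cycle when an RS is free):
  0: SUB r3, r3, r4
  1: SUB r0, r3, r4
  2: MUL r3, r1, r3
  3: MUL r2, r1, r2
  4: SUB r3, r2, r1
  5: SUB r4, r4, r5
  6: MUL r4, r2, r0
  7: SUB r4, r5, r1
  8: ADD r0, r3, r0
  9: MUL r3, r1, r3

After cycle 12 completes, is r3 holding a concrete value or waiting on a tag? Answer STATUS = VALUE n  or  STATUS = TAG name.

STATUS = VALUE 5

  c1: issue SUB r3<-Add1  regs: r0:5,r1:1,r2:6,r3:Add1,r4:5,r5:8
  c2: issue SUB r0<-Add2  regs: r0:Add2,r1:1,r2:6,r3:Add1,r4:5,r5:8
  c3: CDB Add1=-4; issue MUL r3<-Mul1  regs: r0:Add2,r1:1,r2:6,r3:Mul1,r4:5,r5:8
  c4: issue MUL r2<-Mul2  regs: r0:Add2,r1:1,r2:Mul2,r3:Mul1,r4:5,r5:8
  c5: CDB Add2=-9; issue SUB r3<-Add1  regs: r0:-9,r1:1,r2:Mul2,r3:Add1,r4:5,r5:8
  c6: issue SUB r4<-Add2  regs: r0:-9,r1:1,r2:Mul2,r3:Add1,r4:Add2,r5:8
  c7: stall  regs: r0:-9,r1:1,r2:Mul2,r3:Add1,r4:Add2,r5:8
  c8: CDB Add2=-3; stall  regs: r0:-9,r1:1,r2:Mul2,r3:Add1,r4:-3,r5:8
  c9: CDB Mul1=-4; issue MUL r4<-Mul1  regs: r0:-9,r1:1,r2:Mul2,r3:Add1,r4:Mul1,r5:8
  c10: CDB Mul2=6; issue SUB r4<-Add2  regs: r0:-9,r1:1,r2:6,r3:Add1,r4:Add2,r5:8
  c11: stall  regs: r0:-9,r1:1,r2:6,r3:Add1,r4:Add2,r5:8
  c12: CDB Add1=5; issue ADD r0<-Add1  regs: r0:Add1,r1:1,r2:6,r3:5,r4:Add2,r5:8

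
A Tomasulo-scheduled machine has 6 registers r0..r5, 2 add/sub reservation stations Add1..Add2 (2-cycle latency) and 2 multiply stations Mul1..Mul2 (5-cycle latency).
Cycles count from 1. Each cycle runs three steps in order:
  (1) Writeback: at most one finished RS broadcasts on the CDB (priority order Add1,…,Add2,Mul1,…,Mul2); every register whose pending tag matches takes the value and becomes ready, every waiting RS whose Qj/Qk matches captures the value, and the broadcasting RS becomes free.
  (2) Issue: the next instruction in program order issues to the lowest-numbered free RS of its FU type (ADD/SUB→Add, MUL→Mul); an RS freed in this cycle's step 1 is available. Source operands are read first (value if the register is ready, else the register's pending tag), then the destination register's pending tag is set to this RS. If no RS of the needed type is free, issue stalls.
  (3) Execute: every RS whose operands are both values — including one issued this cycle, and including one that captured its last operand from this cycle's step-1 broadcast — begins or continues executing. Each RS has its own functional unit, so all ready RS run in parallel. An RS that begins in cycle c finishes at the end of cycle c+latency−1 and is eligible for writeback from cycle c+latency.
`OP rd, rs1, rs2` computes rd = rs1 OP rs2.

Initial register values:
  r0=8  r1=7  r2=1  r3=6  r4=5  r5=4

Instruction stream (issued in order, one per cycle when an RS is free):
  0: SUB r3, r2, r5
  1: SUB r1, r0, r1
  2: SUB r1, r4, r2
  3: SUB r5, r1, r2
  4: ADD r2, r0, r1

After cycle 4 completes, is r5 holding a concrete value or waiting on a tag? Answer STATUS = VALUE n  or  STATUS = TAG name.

  c1: issue SUB r3<-Add1  regs: r0:8,r1:7,r2:1,r3:Add1,r4:5,r5:4
  c2: issue SUB r1<-Add2  regs: r0:8,r1:Add2,r2:1,r3:Add1,r4:5,r5:4
  c3: CDB Add1=-3; issue SUB r1<-Add1  regs: r0:8,r1:Add1,r2:1,r3:-3,r4:5,r5:4
  c4: CDB Add2=1; issue SUB r5<-Add2  regs: r0:8,r1:Add1,r2:1,r3:-3,r4:5,r5:Add2

STATUS = TAG Add2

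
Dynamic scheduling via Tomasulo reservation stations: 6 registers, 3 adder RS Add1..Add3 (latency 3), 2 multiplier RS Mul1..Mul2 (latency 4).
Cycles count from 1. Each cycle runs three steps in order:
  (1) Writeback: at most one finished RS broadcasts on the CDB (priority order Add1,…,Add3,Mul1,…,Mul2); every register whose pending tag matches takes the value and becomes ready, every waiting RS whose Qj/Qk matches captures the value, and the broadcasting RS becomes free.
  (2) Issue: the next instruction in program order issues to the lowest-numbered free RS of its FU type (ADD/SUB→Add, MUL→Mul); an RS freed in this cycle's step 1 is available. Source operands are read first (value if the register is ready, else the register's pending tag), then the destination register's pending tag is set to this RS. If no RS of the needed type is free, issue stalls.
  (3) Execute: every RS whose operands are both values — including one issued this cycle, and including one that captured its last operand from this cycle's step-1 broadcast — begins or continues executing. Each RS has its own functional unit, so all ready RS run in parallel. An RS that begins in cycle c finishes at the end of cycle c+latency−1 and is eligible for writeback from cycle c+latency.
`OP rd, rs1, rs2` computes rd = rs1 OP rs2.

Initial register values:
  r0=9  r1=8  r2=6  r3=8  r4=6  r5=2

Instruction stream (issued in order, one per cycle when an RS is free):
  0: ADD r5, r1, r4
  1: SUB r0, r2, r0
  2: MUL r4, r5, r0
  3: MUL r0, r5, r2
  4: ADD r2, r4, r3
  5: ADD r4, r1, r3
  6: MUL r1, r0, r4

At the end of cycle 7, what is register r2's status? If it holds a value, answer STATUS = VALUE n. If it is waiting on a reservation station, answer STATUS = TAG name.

cycle 1: issue ADD r5<-Add1 // r0:9,r1:8,r2:6,r3:8,r4:6,r5:Add1
cycle 2: issue SUB r0<-Add2 // r0:Add2,r1:8,r2:6,r3:8,r4:6,r5:Add1
cycle 3: issue MUL r4<-Mul1 // r0:Add2,r1:8,r2:6,r3:8,r4:Mul1,r5:Add1
cycle 4: CDB Add1=14; issue MUL r0<-Mul2 // r0:Mul2,r1:8,r2:6,r3:8,r4:Mul1,r5:14
cycle 5: CDB Add2=-3; issue ADD r2<-Add1 // r0:Mul2,r1:8,r2:Add1,r3:8,r4:Mul1,r5:14
cycle 6: issue ADD r4<-Add2 // r0:Mul2,r1:8,r2:Add1,r3:8,r4:Add2,r5:14
cycle 7: stall // r0:Mul2,r1:8,r2:Add1,r3:8,r4:Add2,r5:14

STATUS = TAG Add1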